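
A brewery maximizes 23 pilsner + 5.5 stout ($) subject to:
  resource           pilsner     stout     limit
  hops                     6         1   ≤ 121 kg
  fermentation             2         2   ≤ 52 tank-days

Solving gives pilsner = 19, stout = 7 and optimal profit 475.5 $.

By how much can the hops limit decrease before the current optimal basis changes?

95

Binding constraints: hops, fermentation. The basis is B = [[6,1],[2,2]] with det 10.
Per unit decrease in hops, x* moves by d = (-0.2, 0.2).
The basis stays optimal until pilsner reaches 0; allowable decrease = 95 kg.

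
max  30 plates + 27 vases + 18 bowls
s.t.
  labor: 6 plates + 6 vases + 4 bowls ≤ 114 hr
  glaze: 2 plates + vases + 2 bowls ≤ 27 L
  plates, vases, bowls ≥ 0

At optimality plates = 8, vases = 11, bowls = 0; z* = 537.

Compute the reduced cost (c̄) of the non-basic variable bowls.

At the optimum: labor uses 114 of 114 (binding); glaze uses 27 of 27 (binding).
The binding rows give the dual system: 6·y_labor + 2·y_glaze = 30 and 6·y_labor + 1·y_glaze = 27.
Solving: y_labor = 4, y_glaze = 3.
Reduced cost of bowls: c₃ − yᵀa₃ = 18 − (4·4 + 3·2) = 18 − 22 = -4.

-4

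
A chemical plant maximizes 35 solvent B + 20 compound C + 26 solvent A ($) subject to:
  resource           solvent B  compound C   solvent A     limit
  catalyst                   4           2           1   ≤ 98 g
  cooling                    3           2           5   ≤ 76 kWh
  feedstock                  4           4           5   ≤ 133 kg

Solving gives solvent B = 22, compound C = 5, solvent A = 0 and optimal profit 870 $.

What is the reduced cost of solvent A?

At the optimum: catalyst uses 98 of 98 (binding); cooling uses 76 of 76 (binding); feedstock uses 108 of 133 (slack = 25).
Since feedstock is not tight, its dual is 0.
The binding rows give the dual system: 4·y_catalyst + 3·y_cooling = 35 and 2·y_catalyst + 2·y_cooling = 20.
This yields shadow prices y_catalyst = 5, y_cooling = 5.
Reduced cost of solvent A: c₃ − yᵀa₃ = 26 − (5·1 + 5·5) = 26 − 30 = -4.

-4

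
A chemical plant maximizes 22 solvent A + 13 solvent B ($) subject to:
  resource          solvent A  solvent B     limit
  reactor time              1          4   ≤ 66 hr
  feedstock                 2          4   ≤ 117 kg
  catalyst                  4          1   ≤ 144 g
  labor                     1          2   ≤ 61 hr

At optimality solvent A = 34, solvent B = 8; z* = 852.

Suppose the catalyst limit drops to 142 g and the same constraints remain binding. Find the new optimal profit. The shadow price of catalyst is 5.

842

Δb = -2, so new z* = 852 + (5)·(-2) = 852 − 10 = 842.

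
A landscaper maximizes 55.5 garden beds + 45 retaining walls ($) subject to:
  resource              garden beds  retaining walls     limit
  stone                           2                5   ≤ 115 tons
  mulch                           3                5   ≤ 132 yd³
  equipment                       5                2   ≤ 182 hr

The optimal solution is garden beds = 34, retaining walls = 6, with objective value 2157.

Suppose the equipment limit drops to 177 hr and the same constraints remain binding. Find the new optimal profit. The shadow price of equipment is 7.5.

Δb = -5, so new z* = 2157 + (7.5)·(-5) = 2157 − 37.5 = 2119.5.

2119.5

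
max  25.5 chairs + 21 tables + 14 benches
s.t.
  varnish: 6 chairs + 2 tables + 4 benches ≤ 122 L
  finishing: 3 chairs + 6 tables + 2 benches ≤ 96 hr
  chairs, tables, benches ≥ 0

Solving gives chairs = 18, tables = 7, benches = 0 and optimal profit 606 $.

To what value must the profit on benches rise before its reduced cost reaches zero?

Check each constraint at x*: varnish 122/122 (tight); finishing 96/96 (tight).
The binding rows give the dual system: 6·y_varnish + 3·y_finishing = 25.5 and 2·y_varnish + 6·y_finishing = 21.
This yields shadow prices y_varnish = 3, y_finishing = 2.5.
benches enters the basis when its profit ≥ yᵀa₃ = 3·4 + 2.5·2 = 17.

17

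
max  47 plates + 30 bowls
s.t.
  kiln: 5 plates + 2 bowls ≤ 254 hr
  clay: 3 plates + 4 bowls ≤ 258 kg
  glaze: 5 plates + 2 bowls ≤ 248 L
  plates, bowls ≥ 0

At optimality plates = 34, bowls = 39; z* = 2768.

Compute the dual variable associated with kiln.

0

At the optimum: kiln uses 248 of 254 (slack = 6); clay uses 258 of 258 (binding); glaze uses 248 of 248 (binding).
Slack constraints have shadow price 0 (complementary slackness).
From A_Bᵀ y = c: 3·y_clay + 5·y_glaze = 47; 4·y_clay + 2·y_glaze = 30.
Solving: y_clay = 4, y_glaze = 7.
Shadow price of kiln = 0.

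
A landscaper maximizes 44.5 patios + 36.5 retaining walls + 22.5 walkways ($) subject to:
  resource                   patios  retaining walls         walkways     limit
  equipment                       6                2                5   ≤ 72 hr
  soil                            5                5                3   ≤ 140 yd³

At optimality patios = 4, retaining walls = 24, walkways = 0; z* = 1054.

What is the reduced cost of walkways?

-7

At the optimum: equipment uses 72 of 72 (binding); soil uses 140 of 140 (binding).
From A_Bᵀ y = c: 6·y_equipment + 5·y_soil = 44.5; 2·y_equipment + 5·y_soil = 36.5.
This yields shadow prices y_equipment = 2, y_soil = 6.5.
Reduced cost of walkways: c₃ − yᵀa₃ = 22.5 − (2·5 + 6.5·3) = 22.5 − 29.5 = -7.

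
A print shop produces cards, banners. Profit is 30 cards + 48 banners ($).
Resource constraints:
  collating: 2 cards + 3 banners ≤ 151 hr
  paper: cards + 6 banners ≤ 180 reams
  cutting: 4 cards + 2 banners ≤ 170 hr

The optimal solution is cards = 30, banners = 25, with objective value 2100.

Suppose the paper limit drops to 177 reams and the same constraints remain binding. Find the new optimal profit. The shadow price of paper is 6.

2082

Δb = -3, so new z* = 2100 + (6)·(-3) = 2100 − 18 = 2082.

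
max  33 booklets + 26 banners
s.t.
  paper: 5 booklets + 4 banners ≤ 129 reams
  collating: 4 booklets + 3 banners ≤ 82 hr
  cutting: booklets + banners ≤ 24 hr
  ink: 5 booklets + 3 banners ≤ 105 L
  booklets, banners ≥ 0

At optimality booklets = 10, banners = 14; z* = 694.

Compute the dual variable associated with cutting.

5

Binding: collating and cutting. Non-binding: paper (23 unused), ink (13 unused).
Since paper, ink are not tight, their duals are 0.
The binding rows give the dual system: 4·y_collating + 1·y_cutting = 33 and 3·y_collating + 1·y_cutting = 26.
→ y_collating = 7 and y_cutting = 5.
Shadow price of cutting = 5.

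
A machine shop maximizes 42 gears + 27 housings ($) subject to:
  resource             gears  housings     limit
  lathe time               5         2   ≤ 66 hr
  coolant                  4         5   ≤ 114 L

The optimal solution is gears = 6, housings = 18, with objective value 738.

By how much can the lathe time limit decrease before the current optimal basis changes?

20.4

Binding constraints: lathe time, coolant. The basis is B = [[5,2],[4,5]] with det 17.
Per unit decrease in lathe time, x* moves by d = (-0.2941, 0.2353).
The basis stays optimal until gears reaches 0; allowable decrease = 20.4 hr.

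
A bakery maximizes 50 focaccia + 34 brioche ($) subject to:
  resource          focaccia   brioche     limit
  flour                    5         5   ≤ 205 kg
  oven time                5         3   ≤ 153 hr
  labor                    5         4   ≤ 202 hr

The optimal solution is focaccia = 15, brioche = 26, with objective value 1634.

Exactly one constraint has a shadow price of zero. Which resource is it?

labor

flour: 205/205 (binding)
oven time: 153/153 (binding)
labor: 179/202 (slack 23)
By complementary slackness, a constraint with positive slack has shadow price 0 → labor.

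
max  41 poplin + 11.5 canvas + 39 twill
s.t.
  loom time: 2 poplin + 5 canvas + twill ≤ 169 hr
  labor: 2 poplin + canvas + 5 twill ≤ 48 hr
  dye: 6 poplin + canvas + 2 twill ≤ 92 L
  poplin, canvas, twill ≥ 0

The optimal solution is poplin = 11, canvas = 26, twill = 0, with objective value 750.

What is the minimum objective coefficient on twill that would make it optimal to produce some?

44

Check each constraint at x*: loom time 152/169 (slack 17); labor 48/48 (tight); dye 92/92 (tight).
By complementary slackness, y = 0 for the non-binding constraint.
The binding rows give the dual system: 2·y_labor + 6·y_dye = 41 and 1·y_labor + 1·y_dye = 11.5.
Solving: y_labor = 7, y_dye = 4.5.
twill enters the basis when its profit ≥ yᵀa₃ = 7·5 + 4.5·2 = 44.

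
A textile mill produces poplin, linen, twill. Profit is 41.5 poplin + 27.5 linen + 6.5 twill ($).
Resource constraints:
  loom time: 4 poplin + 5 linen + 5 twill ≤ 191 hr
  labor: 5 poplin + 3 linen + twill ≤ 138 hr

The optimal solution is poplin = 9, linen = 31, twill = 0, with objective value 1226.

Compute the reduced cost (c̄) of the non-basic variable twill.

-6

Both loom time and labor are binding at x*.
From A_Bᵀ y = c: 4·y_loom time + 5·y_labor = 41.5; 5·y_loom time + 3·y_labor = 27.5.
This yields shadow prices y_loom time = 1, y_labor = 7.5.
Reduced cost of twill: c₃ − yᵀa₃ = 6.5 − (1·5 + 7.5·1) = 6.5 − 12.5 = -6.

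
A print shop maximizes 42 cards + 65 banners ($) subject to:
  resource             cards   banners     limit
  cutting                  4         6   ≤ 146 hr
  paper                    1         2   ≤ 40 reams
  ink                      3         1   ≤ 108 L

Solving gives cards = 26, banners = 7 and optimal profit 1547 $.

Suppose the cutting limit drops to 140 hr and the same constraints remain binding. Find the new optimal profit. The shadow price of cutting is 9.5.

1490

Δb = -6, so new z* = 1547 + (9.5)·(-6) = 1547 − 57 = 1490.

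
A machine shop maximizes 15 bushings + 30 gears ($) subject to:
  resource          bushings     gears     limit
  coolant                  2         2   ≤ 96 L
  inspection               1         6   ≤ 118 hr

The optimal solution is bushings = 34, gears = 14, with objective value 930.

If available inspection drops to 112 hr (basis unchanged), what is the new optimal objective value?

At the optimum: coolant uses 96 of 96 (binding); inspection uses 118 of 118 (binding).
The binding rows give the dual system: 2·y_coolant + 1·y_inspection = 15 and 2·y_coolant + 6·y_inspection = 30.
Solving: y_coolant = 6, y_inspection = 3.
Δz = y_inspection·Δb = 3 × (-6) = -18, so new z* = 930 − 18 = 912.

912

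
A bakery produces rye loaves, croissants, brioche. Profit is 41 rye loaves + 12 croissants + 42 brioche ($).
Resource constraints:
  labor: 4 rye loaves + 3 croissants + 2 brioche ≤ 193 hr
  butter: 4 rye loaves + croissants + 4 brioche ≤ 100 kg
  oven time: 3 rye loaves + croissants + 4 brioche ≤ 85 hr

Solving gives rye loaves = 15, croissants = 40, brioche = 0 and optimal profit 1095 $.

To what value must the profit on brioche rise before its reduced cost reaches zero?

Binding: butter and oven time. Non-binding: labor (13 unused).
Slack constraints have shadow price 0 (complementary slackness).
Dual feasibility on the basic columns requires 4·y_butter + 3·y_oven time = 41, 1·y_butter + 1·y_oven time = 12.
Solving: y_butter = 5, y_oven time = 7.
brioche enters the basis when its profit ≥ yᵀa₃ = 5·4 + 7·4 = 48.

48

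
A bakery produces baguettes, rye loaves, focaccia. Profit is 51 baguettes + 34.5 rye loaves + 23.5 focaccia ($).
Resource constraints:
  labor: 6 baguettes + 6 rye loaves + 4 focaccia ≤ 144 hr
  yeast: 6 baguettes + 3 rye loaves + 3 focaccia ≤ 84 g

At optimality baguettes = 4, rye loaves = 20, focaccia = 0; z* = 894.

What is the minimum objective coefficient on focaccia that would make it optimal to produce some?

At the optimum: labor uses 144 of 144 (binding); yeast uses 84 of 84 (binding).
From A_Bᵀ y = c: 6·y_labor + 6·y_yeast = 51; 6·y_labor + 3·y_yeast = 34.5.
→ y_labor = 3 and y_yeast = 5.5.
focaccia enters the basis when its profit ≥ yᵀa₃ = 3·4 + 5.5·3 = 28.5.

28.5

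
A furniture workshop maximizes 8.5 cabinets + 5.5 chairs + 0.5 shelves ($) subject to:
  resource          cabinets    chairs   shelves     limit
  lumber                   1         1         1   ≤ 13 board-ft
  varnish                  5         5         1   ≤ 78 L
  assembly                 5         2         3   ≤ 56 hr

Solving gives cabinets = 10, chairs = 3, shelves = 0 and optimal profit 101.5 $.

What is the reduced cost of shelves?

Binding: lumber and assembly. Non-binding: varnish (13 unused).
Since varnish is not tight, its dual is 0.
From A_Bᵀ y = c: 1·y_lumber + 5·y_assembly = 8.5; 1·y_lumber + 2·y_assembly = 5.5.
Solving: y_lumber = 3.5, y_assembly = 1.
Reduced cost of shelves: c₃ − yᵀa₃ = 0.5 − (3.5·1 + 1·3) = 0.5 − 6.5 = -6.

-6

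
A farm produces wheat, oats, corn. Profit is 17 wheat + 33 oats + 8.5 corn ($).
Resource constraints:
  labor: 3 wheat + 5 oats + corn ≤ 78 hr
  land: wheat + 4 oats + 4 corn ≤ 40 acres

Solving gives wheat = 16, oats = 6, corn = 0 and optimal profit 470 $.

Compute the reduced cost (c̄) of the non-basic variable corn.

-4.5

Both labor and land are binding at x*.
Dual feasibility on the basic columns requires 3·y_labor + 1·y_land = 17, 5·y_labor + 4·y_land = 33.
→ y_labor = 5 and y_land = 2.
Reduced cost of corn: c₃ − yᵀa₃ = 8.5 − (5·1 + 2·4) = 8.5 − 13 = -4.5.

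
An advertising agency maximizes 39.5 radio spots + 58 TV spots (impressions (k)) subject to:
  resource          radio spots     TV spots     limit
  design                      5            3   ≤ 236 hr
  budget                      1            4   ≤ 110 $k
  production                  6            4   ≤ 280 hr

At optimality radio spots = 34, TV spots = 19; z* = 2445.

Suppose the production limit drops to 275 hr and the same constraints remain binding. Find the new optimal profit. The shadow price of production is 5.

2420

Δb = -5, so new z* = 2445 + (5)·(-5) = 2445 − 25 = 2420.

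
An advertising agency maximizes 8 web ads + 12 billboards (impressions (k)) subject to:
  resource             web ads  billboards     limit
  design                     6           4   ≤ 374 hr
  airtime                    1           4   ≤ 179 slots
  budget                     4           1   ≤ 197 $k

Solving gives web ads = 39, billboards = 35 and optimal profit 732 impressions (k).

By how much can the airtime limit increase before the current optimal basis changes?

Binding constraints: design, airtime. The basis is B = [[6,4],[1,4]] with det 20.
Per unit increase in airtime, x* moves by d = (-0.2, 0.3).
The basis stays optimal until web ads reaches 0; allowable increase = 195 slots.

195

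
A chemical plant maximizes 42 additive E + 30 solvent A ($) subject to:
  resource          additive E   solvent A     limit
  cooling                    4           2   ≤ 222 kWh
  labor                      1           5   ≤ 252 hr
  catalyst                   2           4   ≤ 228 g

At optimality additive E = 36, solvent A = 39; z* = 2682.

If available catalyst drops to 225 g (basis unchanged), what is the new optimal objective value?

2673

Check each constraint at x*: cooling 222/222 (tight); labor 231/252 (slack 21); catalyst 228/228 (tight).
Since labor is not tight, its dual is 0.
From A_Bᵀ y = c: 4·y_cooling + 2·y_catalyst = 42; 2·y_cooling + 4·y_catalyst = 30.
This yields shadow prices y_cooling = 9, y_catalyst = 3.
Δz = y_catalyst·Δb = 3 × (-3) = -9, so new z* = 2682 − 9 = 2673.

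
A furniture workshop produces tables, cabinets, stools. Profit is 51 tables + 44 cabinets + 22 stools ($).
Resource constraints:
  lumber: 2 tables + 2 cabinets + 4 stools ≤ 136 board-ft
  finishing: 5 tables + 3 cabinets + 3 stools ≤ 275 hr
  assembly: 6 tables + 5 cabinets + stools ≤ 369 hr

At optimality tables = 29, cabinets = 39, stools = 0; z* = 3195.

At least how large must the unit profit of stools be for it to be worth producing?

Binding: lumber and assembly. Non-binding: finishing (13 unused).
Slack constraints have shadow price 0 (complementary slackness).
Dual feasibility on the basic columns requires 2·y_lumber + 6·y_assembly = 51, 2·y_lumber + 5·y_assembly = 44.
Solving: y_lumber = 4.5, y_assembly = 7.
stools enters the basis when its profit ≥ yᵀa₃ = 4.5·4 + 7·1 = 25.

25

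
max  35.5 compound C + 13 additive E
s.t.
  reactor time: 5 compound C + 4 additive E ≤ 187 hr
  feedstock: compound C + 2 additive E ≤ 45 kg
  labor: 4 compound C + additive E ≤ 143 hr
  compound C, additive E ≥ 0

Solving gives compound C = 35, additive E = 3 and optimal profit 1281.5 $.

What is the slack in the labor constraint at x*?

labor used = 4·35 + 1·3 = 143; slack = 143 − 143 = 0.

0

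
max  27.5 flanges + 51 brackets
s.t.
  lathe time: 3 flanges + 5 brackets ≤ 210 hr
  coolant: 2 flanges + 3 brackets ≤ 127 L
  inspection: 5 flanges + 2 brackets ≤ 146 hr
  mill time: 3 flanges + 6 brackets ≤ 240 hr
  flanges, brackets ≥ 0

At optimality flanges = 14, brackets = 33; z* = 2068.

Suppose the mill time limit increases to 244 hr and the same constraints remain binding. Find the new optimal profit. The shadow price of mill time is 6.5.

Δb = 4, so new z* = 2068 + (6.5)·(4) = 2068 + 26 = 2094.

2094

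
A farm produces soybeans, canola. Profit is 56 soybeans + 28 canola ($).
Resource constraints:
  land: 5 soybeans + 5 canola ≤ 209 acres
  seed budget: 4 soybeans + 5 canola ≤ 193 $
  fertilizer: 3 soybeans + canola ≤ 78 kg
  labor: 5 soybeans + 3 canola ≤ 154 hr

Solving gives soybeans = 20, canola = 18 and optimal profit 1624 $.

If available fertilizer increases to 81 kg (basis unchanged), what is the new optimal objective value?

Binding: fertilizer and labor. Non-binding: land (19 unused), seed budget (23 unused).
Since land, seed budget are not tight, their duals are 0.
The binding rows give the dual system: 3·y_fertilizer + 5·y_labor = 56 and 1·y_fertilizer + 3·y_labor = 28.
→ y_fertilizer = 7 and y_labor = 7.
Δz = y_fertilizer·Δb = 7 × (3) = 21, so new z* = 1624 + 21 = 1645.

1645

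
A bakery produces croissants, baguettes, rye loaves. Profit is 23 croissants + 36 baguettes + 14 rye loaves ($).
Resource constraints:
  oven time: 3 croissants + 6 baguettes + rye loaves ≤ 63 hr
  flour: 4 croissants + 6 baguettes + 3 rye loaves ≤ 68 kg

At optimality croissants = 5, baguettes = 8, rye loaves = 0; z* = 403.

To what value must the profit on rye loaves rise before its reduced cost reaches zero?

16

At the optimum: oven time uses 63 of 63 (binding); flour uses 68 of 68 (binding).
The binding rows give the dual system: 3·y_oven time + 4·y_flour = 23 and 6·y_oven time + 6·y_flour = 36.
This yields shadow prices y_oven time = 1, y_flour = 5.
rye loaves enters the basis when its profit ≥ yᵀa₃ = 1·1 + 5·3 = 16.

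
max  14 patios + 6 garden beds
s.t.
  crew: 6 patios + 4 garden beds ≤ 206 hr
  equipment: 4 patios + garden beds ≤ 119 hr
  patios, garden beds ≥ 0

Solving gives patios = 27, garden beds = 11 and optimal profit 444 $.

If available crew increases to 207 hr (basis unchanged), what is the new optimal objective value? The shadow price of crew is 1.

Δb = 1, so new z* = 444 + (1)·(1) = 444 + 1 = 445.

445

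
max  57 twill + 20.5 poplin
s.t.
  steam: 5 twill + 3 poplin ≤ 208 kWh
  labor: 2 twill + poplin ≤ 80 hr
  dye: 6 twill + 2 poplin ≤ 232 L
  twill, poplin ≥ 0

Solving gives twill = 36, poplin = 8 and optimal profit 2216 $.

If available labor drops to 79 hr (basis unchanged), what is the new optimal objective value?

At the optimum: steam uses 204 of 208 (slack = 4); labor uses 80 of 80 (binding); dye uses 232 of 232 (binding).
Slack constraints have shadow price 0 (complementary slackness).
The binding rows give the dual system: 2·y_labor + 6·y_dye = 57 and 1·y_labor + 2·y_dye = 20.5.
Solving: y_labor = 4.5, y_dye = 8.
Δz = y_labor·Δb = 4.5 × (-1) = -4.5, so new z* = 2216 − 4.5 = 2211.5.

2211.5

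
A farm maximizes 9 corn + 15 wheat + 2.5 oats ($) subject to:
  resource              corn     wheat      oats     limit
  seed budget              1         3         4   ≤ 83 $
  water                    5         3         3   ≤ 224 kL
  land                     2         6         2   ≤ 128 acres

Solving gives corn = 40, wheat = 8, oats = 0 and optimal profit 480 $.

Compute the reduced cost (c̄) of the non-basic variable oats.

-4.5

Binding: water and land. Non-binding: seed budget (19 unused).
By complementary slackness, y = 0 for the non-binding constraint.
Dual feasibility on the basic columns requires 5·y_water + 2·y_land = 9, 3·y_water + 6·y_land = 15.
→ y_water = 1 and y_land = 2.
Reduced cost of oats: c₃ − yᵀa₃ = 2.5 − (1·3 + 2·2) = 2.5 − 7 = -4.5.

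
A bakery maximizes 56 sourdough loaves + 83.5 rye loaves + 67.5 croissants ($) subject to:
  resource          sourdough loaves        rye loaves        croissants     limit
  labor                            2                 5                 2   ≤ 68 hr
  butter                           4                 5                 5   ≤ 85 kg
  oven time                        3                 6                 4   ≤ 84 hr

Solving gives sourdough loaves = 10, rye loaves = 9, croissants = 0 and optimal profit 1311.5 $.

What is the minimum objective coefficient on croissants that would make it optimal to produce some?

71.5

At the optimum: labor uses 65 of 68 (slack = 3); butter uses 85 of 85 (binding); oven time uses 84 of 84 (binding).
Slack constraints have shadow price 0 (complementary slackness).
Dual feasibility on the basic columns requires 4·y_butter + 3·y_oven time = 56, 5·y_butter + 6·y_oven time = 83.5.
This yields shadow prices y_butter = 9.5, y_oven time = 6.
croissants enters the basis when its profit ≥ yᵀa₃ = 9.5·5 + 6·4 = 71.5.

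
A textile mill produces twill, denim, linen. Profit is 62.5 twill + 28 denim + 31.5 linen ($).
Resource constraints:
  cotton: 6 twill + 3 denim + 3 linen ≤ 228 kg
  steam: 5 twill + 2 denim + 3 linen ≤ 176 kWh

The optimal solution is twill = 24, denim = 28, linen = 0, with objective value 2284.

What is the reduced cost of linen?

Check each constraint at x*: cotton 228/228 (tight); steam 176/176 (tight).
Dual feasibility on the basic columns requires 6·y_cotton + 5·y_steam = 62.5, 3·y_cotton + 2·y_steam = 28.
→ y_cotton = 5 and y_steam = 6.5.
Reduced cost of linen: c₃ − yᵀa₃ = 31.5 − (5·3 + 6.5·3) = 31.5 − 34.5 = -3.

-3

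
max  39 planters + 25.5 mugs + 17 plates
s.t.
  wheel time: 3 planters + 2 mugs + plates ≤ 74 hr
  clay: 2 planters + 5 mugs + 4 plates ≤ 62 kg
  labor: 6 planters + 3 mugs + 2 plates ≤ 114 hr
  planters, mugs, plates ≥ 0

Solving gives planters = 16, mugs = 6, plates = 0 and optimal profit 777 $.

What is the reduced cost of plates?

-1

At the optimum: wheel time uses 60 of 74 (slack = 14); clay uses 62 of 62 (binding); labor uses 114 of 114 (binding).
Since wheel time is not tight, its dual is 0.
From A_Bᵀ y = c: 2·y_clay + 6·y_labor = 39; 5·y_clay + 3·y_labor = 25.5.
This yields shadow prices y_clay = 1.5, y_labor = 6.
Reduced cost of plates: c₃ − yᵀa₃ = 17 − (1.5·4 + 6·2) = 17 − 18 = -1.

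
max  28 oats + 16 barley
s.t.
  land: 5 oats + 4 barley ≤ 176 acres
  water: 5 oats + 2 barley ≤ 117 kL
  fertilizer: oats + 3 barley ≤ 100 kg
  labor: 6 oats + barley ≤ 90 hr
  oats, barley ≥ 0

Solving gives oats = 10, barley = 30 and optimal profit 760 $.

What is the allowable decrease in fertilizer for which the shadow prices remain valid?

85

Binding constraints: fertilizer, labor. The basis is B = [[1,3],[6,1]] with det -17.
Per unit decrease in fertilizer, x* moves by d = (0.0588, -0.3529).
The basis stays optimal until barley reaches 0; allowable decrease = 85 kg.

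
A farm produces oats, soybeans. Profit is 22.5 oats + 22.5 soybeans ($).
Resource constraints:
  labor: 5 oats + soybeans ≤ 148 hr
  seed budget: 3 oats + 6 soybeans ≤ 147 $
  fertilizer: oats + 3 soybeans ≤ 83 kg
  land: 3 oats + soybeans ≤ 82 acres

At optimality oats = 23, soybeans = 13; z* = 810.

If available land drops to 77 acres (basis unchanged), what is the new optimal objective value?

787.5

Check each constraint at x*: labor 128/148 (slack 20); seed budget 147/147 (tight); fertilizer 62/83 (slack 21); land 82/82 (tight).
Since labor, fertilizer are not tight, their duals are 0.
Dual feasibility on the basic columns requires 3·y_seed budget + 3·y_land = 22.5, 6·y_seed budget + 1·y_land = 22.5.
→ y_seed budget = 3 and y_land = 4.5.
Δz = y_land·Δb = 4.5 × (-5) = -22.5, so new z* = 810 − 22.5 = 787.5.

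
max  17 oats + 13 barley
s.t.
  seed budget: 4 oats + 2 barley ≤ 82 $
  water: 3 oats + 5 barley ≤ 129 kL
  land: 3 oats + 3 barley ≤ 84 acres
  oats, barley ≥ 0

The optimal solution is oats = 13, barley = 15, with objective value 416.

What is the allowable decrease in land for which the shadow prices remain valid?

Binding constraints: seed budget, land. The basis is B = [[4,2],[3,3]] with det 6.
Per unit decrease in land, x* moves by d = (0.3333, -0.6667).
The basis stays optimal until barley reaches 0; allowable decrease = 22.5 acres.

22.5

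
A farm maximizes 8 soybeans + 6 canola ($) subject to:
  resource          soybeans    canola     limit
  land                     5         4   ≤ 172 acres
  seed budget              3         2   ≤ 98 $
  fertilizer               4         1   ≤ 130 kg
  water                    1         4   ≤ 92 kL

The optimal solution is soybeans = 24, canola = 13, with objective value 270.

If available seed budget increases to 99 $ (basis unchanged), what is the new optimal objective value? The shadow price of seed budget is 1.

Δb = 1, so new z* = 270 + (1)·(1) = 270 + 1 = 271.

271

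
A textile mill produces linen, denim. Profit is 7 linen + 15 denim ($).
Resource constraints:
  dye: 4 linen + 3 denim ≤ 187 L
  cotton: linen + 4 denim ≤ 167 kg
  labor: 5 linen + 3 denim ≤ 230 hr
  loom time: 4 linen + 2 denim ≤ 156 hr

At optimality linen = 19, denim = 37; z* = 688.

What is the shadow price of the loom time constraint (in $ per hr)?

Binding: dye and cotton. Non-binding: labor (24 unused), loom time (6 unused).
Slack constraints have shadow price 0 (complementary slackness).
The binding rows give the dual system: 4·y_dye + 1·y_cotton = 7 and 3·y_dye + 4·y_cotton = 15.
→ y_dye = 1 and y_cotton = 3.
Shadow price of loom time = 0.

0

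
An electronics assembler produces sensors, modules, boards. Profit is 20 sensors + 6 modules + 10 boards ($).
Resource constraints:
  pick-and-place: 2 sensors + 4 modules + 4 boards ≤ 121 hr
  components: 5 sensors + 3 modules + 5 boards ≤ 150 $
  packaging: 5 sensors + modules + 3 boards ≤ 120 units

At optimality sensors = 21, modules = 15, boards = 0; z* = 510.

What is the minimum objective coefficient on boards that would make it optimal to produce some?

14

At the optimum: pick-and-place uses 102 of 121 (slack = 19); components uses 150 of 150 (binding); packaging uses 120 of 120 (binding).
By complementary slackness, y = 0 for the non-binding constraint.
The binding rows give the dual system: 5·y_components + 5·y_packaging = 20 and 3·y_components + 1·y_packaging = 6.
→ y_components = 1 and y_packaging = 3.
boards enters the basis when its profit ≥ yᵀa₃ = 1·5 + 3·3 = 14.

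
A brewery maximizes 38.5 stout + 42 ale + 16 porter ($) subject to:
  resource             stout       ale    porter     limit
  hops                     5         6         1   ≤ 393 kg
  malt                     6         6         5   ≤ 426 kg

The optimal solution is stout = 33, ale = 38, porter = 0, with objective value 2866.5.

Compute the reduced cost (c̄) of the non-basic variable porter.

-5

Both hops and malt are binding at x*.
From A_Bᵀ y = c: 5·y_hops + 6·y_malt = 38.5; 6·y_hops + 6·y_malt = 42.
This yields shadow prices y_hops = 3.5, y_malt = 3.5.
Reduced cost of porter: c₃ − yᵀa₃ = 16 − (3.5·1 + 3.5·5) = 16 − 21 = -5.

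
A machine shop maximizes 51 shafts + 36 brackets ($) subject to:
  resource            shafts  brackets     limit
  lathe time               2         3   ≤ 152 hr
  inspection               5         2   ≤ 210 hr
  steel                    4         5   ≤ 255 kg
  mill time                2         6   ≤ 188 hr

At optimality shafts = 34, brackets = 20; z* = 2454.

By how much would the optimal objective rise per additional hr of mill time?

3

At the optimum: lathe time uses 128 of 152 (slack = 24); inspection uses 210 of 210 (binding); steel uses 236 of 255 (slack = 19); mill time uses 188 of 188 (binding).
By complementary slackness, y = 0 for the non-binding constraints.
The binding rows give the dual system: 5·y_inspection + 2·y_mill time = 51 and 2·y_inspection + 6·y_mill time = 36.
→ y_inspection = 9 and y_mill time = 3.
Shadow price of mill time = 3.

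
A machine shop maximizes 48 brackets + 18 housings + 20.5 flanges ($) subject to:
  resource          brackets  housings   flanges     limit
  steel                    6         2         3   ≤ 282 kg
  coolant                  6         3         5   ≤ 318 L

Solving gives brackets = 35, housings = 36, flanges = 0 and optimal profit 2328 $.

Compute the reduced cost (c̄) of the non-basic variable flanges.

-7.5

Check each constraint at x*: steel 282/282 (tight); coolant 318/318 (tight).
The binding rows give the dual system: 6·y_steel + 6·y_coolant = 48 and 2·y_steel + 3·y_coolant = 18.
Solving: y_steel = 6, y_coolant = 2.
Reduced cost of flanges: c₃ − yᵀa₃ = 20.5 − (6·3 + 2·5) = 20.5 − 28 = -7.5.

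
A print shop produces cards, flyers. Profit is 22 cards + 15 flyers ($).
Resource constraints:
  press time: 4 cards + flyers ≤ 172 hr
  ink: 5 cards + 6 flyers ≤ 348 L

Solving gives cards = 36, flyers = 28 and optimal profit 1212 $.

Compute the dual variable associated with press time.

Both press time and ink are binding at x*.
Dual feasibility on the basic columns requires 4·y_press time + 5·y_ink = 22, 1·y_press time + 6·y_ink = 15.
This yields shadow prices y_press time = 3, y_ink = 2.
Shadow price of press time = 3.

3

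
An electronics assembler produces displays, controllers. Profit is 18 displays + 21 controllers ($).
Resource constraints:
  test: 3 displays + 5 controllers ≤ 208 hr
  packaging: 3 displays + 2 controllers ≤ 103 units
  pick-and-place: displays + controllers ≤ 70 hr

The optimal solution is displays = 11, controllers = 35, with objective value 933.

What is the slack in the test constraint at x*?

0

test used = 3·11 + 5·35 = 208; slack = 208 − 208 = 0.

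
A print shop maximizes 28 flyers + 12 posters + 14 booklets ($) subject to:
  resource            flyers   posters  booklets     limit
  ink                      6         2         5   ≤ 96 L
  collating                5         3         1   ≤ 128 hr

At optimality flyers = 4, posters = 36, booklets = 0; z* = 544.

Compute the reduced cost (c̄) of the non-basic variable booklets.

Check each constraint at x*: ink 96/96 (tight); collating 128/128 (tight).
From A_Bᵀ y = c: 6·y_ink + 5·y_collating = 28; 2·y_ink + 3·y_collating = 12.
Solving: y_ink = 3, y_collating = 2.
Reduced cost of booklets: c₃ − yᵀa₃ = 14 − (3·5 + 2·1) = 14 − 17 = -3.

-3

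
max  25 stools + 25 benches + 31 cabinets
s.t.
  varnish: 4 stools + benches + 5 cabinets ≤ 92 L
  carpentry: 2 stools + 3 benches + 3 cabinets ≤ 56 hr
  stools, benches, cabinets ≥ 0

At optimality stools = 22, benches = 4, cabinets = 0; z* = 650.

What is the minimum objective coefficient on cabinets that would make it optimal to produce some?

35

Both varnish and carpentry are binding at x*.
Dual feasibility on the basic columns requires 4·y_varnish + 2·y_carpentry = 25, 1·y_varnish + 3·y_carpentry = 25.
This yields shadow prices y_varnish = 2.5, y_carpentry = 7.5.
cabinets enters the basis when its profit ≥ yᵀa₃ = 2.5·5 + 7.5·3 = 35.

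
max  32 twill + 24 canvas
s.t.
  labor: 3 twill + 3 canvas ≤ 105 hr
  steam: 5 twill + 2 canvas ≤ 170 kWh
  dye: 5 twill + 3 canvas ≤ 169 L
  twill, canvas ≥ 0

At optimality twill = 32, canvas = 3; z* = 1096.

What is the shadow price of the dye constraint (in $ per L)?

Check each constraint at x*: labor 105/105 (tight); steam 166/170 (slack 4); dye 169/169 (tight).
By complementary slackness, y = 0 for the non-binding constraint.
From A_Bᵀ y = c: 3·y_labor + 5·y_dye = 32; 3·y_labor + 3·y_dye = 24.
This yields shadow prices y_labor = 4, y_dye = 4.
Shadow price of dye = 4.

4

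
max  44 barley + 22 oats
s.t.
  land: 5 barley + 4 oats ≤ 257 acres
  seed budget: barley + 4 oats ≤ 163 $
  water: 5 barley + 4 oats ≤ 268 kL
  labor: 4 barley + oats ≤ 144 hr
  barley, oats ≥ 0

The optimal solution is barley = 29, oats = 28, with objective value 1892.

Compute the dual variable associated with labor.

At the optimum: land uses 257 of 257 (binding); seed budget uses 141 of 163 (slack = 22); water uses 257 of 268 (slack = 11); labor uses 144 of 144 (binding).
By complementary slackness, y = 0 for the non-binding constraints.
The binding rows give the dual system: 5·y_land + 4·y_labor = 44 and 4·y_land + 1·y_labor = 22.
Solving: y_land = 4, y_labor = 6.
Shadow price of labor = 6.

6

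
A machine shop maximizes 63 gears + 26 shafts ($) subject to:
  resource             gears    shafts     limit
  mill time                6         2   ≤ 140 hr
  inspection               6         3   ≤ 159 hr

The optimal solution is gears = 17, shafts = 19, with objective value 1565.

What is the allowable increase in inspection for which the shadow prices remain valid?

51

Binding constraints: mill time, inspection. The basis is B = [[6,2],[6,3]] with det 6.
Per unit increase in inspection, x* moves by d = (-0.3333, 1).
The basis stays optimal until gears reaches 0; allowable increase = 51 hr.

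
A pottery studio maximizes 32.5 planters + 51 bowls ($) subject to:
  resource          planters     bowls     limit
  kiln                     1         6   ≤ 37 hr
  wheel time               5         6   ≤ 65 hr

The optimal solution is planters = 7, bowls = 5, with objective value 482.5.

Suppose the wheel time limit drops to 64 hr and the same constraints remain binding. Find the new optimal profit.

Both kiln and wheel time are binding at x*.
From A_Bᵀ y = c: 1·y_kiln + 5·y_wheel time = 32.5; 6·y_kiln + 6·y_wheel time = 51.
Solving: y_kiln = 2.5, y_wheel time = 6.
Δz = y_wheel time·Δb = 6 × (-1) = -6, so new z* = 482.5 − 6 = 476.5.

476.5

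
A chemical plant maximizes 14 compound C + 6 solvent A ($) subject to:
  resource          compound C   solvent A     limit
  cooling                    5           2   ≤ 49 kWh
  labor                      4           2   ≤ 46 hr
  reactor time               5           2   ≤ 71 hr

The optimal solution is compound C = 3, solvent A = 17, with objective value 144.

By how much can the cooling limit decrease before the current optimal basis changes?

3

Binding constraints: cooling, labor. The basis is B = [[5,2],[4,2]] with det 2.
Per unit decrease in cooling, x* moves by d = (-1, 2).
The basis stays optimal until compound C reaches 0; allowable decrease = 3 kWh.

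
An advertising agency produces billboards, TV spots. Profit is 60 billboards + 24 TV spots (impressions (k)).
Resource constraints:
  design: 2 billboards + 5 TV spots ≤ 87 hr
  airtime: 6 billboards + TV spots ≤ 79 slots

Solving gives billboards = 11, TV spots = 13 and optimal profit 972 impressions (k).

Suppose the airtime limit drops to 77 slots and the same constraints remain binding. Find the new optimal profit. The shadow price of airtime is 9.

Δb = -2, so new z* = 972 + (9)·(-2) = 972 − 18 = 954.

954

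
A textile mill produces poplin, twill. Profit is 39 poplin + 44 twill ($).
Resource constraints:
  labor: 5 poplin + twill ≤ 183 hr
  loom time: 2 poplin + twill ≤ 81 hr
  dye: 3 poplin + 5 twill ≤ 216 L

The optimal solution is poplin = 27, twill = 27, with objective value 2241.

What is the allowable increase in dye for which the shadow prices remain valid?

189

Binding constraints: loom time, dye. The basis is B = [[2,1],[3,5]] with det 7.
Per unit increase in dye, x* moves by d = (-0.1429, 0.2857).
The basis stays optimal until poplin reaches 0; allowable increase = 189 L.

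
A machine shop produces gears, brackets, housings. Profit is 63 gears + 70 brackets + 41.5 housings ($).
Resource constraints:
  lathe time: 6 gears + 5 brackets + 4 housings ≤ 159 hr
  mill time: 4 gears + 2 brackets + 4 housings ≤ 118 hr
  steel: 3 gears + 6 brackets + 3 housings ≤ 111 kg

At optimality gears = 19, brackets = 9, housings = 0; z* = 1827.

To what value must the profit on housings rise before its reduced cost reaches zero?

47

Check each constraint at x*: lathe time 159/159 (tight); mill time 94/118 (slack 24); steel 111/111 (tight).
Slack constraints have shadow price 0 (complementary slackness).
From A_Bᵀ y = c: 6·y_lathe time + 3·y_steel = 63; 5·y_lathe time + 6·y_steel = 70.
→ y_lathe time = 8 and y_steel = 5.
housings enters the basis when its profit ≥ yᵀa₃ = 8·4 + 5·3 = 47.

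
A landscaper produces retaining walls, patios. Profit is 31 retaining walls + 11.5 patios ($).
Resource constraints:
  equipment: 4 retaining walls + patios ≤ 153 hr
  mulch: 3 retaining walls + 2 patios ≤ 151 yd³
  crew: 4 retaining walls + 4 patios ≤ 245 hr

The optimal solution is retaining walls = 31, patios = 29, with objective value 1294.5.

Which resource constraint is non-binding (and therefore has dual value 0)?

equipment: 153/153 (binding)
mulch: 151/151 (binding)
crew: 240/245 (slack 5)
By complementary slackness, a constraint with positive slack has shadow price 0 → crew.

crew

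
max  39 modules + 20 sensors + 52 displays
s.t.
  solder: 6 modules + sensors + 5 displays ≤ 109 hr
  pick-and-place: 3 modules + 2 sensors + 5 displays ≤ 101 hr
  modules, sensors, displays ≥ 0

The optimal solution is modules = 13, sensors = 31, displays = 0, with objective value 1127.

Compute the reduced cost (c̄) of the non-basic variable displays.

Check each constraint at x*: solder 109/109 (tight); pick-and-place 101/101 (tight).
The binding rows give the dual system: 6·y_solder + 3·y_pick-and-place = 39 and 1·y_solder + 2·y_pick-and-place = 20.
This yields shadow prices y_solder = 2, y_pick-and-place = 9.
Reduced cost of displays: c₃ − yᵀa₃ = 52 − (2·5 + 9·5) = 52 − 55 = -3.

-3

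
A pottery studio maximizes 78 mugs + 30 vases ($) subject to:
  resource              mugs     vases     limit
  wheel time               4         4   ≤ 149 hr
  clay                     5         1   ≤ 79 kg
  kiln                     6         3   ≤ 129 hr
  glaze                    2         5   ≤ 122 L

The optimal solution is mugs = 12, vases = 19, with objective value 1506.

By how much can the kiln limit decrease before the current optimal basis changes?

34.2

Binding constraints: clay, kiln. The basis is B = [[5,1],[6,3]] with det 9.
Per unit decrease in kiln, x* moves by d = (0.1111, -0.5556).
The basis stays optimal until vases reaches 0; allowable decrease = 34.2 hr.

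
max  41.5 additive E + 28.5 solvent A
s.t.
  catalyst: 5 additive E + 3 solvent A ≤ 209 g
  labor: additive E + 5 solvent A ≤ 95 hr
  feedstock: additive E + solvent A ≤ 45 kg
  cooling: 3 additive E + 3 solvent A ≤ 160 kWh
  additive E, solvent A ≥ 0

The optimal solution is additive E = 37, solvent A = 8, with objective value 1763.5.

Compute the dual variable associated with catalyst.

6.5

At the optimum: catalyst uses 209 of 209 (binding); labor uses 77 of 95 (slack = 18); feedstock uses 45 of 45 (binding); cooling uses 135 of 160 (slack = 25).
Since labor, cooling are not tight, their duals are 0.
The binding rows give the dual system: 5·y_catalyst + 1·y_feedstock = 41.5 and 3·y_catalyst + 1·y_feedstock = 28.5.
This yields shadow prices y_catalyst = 6.5, y_feedstock = 9.
Shadow price of catalyst = 6.5.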